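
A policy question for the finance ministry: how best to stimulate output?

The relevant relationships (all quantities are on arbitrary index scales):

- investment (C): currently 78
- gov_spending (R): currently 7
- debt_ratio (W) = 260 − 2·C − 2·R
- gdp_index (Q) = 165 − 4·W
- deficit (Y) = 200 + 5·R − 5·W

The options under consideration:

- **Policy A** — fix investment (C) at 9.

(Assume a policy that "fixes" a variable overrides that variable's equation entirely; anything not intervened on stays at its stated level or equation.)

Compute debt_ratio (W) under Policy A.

228

Policy A (C := 9):
  C = 9
  R = 7
  W = 260 − 2·9 − 2·7 = 228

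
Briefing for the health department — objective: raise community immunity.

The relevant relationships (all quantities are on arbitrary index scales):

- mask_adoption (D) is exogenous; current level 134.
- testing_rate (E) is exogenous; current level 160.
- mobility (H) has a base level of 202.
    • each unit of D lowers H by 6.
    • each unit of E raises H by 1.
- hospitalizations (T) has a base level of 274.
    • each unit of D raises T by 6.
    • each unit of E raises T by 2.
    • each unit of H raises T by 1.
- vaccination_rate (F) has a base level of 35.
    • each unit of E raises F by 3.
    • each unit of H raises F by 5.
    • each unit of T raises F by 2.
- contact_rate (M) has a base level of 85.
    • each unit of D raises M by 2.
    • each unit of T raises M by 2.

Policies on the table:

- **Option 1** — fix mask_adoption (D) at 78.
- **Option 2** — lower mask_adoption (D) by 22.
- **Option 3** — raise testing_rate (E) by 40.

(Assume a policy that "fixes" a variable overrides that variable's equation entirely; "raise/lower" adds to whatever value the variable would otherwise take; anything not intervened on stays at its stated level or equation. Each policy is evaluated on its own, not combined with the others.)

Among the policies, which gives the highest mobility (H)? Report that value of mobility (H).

Option 1 (D := 78):
  D = 78
  E = 160
  H = 202 − 6·78 + 160 = -106
Option 2 (D − 22):
  D = 134 − 22 = 112
  E = 160
  H = 202 − 6·112 + 160 = -310
Option 3 (E + 40):
  D = 134
  E = 160 + 40 = 200
  H = 202 − 6·134 + 200 = -402
Comparing — Option 1: H=-106, Option 2: H=-310, Option 3: H=-402. Highest is -106 (Option 1).

-106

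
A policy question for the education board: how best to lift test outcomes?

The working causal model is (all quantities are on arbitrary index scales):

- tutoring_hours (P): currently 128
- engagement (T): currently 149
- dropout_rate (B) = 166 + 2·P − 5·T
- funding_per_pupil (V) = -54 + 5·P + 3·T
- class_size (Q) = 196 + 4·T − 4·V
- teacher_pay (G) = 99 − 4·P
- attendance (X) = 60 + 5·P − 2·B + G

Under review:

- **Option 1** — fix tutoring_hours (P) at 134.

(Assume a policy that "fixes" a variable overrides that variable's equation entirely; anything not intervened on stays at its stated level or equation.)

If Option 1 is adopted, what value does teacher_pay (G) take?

Option 1 (P := 134):
  P = 134
  G = 99 − 4·134 = -437

-437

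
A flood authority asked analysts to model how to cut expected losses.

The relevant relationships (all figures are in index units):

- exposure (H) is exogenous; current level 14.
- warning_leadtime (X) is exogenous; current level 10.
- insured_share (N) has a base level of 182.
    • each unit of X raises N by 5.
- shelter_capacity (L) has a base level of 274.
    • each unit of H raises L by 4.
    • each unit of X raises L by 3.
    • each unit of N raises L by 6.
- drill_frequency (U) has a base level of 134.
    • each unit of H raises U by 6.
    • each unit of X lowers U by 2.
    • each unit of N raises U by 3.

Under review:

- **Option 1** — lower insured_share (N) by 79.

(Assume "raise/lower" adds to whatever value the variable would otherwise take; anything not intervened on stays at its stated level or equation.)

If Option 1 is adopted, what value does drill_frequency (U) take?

Option 1 (N − 79):
  H = 14
  X = 10
  N = 182 + 5·10 (−79 from intervention) = 153
  U = 134 + 6·14 − 2·10 + 3·153 = 657

657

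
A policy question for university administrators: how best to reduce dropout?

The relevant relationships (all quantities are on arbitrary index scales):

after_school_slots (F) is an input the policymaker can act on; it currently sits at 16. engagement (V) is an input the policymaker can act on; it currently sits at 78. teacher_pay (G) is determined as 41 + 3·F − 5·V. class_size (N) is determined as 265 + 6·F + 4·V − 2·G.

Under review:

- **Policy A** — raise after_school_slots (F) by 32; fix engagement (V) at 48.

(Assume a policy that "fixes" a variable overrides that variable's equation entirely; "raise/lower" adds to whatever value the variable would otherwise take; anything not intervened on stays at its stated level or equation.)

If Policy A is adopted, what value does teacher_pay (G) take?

-55

Policy A (F + 32, V := 48):
  F = 16 + 32 = 48
  V = 48
  G = 41 + 3·48 − 5·48 = -55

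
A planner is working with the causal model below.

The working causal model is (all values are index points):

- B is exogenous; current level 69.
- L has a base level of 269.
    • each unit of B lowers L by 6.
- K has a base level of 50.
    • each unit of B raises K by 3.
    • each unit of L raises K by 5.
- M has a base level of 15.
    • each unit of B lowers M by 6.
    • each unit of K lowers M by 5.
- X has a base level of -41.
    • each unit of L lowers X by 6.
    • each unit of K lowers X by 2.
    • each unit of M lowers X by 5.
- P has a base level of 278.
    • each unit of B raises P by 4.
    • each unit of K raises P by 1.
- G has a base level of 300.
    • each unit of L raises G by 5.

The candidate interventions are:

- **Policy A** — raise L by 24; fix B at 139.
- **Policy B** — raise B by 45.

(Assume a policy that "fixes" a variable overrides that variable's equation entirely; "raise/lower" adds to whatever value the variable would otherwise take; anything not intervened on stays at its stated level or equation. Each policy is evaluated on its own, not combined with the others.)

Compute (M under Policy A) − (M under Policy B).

2625

Policy A (L + 24, B := 139):
  B = 139
  L = 269 − 6·139 (+24 from intervention) = -541
  K = 50 + 3·139 + 5·(-541) = -2238
  M = 15 − 6·139 − 5·(-2238) = 10371
Policy B (B + 45):
  B = 69 + 45 = 114
  L = 269 − 6·114 = -415
  K = 50 + 3·114 + 5·(-415) = -1683
  M = 15 − 6·114 − 5·(-1683) = 7746
M: 10371 − 7746 = 2625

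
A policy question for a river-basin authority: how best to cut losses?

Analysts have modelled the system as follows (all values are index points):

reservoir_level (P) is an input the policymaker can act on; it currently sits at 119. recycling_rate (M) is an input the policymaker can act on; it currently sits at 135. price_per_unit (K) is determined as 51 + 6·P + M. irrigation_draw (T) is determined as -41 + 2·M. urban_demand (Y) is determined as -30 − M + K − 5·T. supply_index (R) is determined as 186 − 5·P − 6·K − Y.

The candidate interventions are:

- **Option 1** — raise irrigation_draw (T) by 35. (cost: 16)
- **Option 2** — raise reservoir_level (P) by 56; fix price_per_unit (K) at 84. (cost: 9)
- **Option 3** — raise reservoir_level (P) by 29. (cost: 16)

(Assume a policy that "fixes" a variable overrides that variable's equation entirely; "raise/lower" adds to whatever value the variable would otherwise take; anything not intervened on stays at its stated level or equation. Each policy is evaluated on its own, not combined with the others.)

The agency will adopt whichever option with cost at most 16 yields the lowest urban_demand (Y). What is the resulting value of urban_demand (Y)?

Option 1 (T + 35):
  P = 119
  M = 135
  K = 51 + 6·119 + 135 = 900
  T = -41 + 2·135 (+35 from intervention) = 264
  Y = -30 − 135 + 900 − 5·264 = -585
Option 2 (P + 56, K := 84):
  P = 119 + 56 = 175
  M = 135
  K = 84
  T = -41 + 2·135 = 229
  Y = -30 − 135 + 84 − 5·229 = -1226
Option 3 (P + 29):
  P = 119 + 29 = 148
  M = 135
  K = 51 + 6·148 + 135 = 1074
  T = -41 + 2·135 = 229
  Y = -30 − 135 + 1074 − 5·229 = -236
Comparing — Option 1: Y=-585, Option 2: Y=-1226, Option 3: Y=-236. Lowest is -1226 (Option 2).

-1226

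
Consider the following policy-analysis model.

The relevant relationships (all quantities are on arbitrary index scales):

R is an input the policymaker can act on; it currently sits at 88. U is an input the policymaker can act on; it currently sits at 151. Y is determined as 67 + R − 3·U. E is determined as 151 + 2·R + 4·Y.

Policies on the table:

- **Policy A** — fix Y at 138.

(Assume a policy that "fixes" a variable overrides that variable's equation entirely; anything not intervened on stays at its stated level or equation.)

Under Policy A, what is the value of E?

Policy A (Y := 138):
  R = 88
  U = 151
  Y = 138
  E = 151 + 2·88 + 4·138 = 879

879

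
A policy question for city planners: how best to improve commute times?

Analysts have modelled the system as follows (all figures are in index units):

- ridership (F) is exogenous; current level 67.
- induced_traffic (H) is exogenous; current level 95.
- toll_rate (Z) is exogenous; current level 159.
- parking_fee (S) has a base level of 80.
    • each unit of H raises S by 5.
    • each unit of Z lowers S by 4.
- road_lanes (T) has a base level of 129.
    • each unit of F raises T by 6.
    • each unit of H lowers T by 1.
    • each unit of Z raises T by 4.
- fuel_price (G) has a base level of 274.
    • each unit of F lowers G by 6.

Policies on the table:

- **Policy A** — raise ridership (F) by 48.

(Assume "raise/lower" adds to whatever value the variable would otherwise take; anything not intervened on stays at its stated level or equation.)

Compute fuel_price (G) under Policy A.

Policy A (F + 48):
  F = 67 + 48 = 115
  G = 274 − 6·115 = -416

-416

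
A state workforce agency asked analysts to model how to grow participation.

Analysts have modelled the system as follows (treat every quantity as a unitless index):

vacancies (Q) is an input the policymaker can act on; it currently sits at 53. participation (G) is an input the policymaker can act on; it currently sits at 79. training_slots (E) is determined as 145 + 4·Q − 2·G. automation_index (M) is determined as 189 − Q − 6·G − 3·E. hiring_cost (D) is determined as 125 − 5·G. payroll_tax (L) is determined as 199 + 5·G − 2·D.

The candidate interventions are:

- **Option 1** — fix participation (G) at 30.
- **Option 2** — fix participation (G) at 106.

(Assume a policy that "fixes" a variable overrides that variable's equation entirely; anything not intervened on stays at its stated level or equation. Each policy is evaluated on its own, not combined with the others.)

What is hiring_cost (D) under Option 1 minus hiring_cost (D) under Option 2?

Option 1 (G := 30):
  G = 30
  D = 125 − 5·30 = -25
Option 2 (G := 106):
  G = 106
  D = 125 − 5·106 = -405
D: -25 − (-405) = 380

380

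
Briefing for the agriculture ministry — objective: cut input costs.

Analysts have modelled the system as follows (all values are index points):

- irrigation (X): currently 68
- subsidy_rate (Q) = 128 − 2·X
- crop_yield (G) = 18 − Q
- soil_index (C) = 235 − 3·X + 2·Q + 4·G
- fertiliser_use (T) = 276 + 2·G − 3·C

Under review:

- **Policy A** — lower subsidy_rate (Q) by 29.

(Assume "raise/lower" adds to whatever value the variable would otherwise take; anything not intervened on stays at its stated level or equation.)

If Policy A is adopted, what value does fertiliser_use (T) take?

Policy A (Q − 29):
  X = 68
  Q = 128 − 2·68 (−29 from intervention) = -37
  G = 18 − (-37) = 55
  C = 235 − 3·68 + 2·(-37) + 4·55 = 177
  T = 276 + 2·55 − 3·177 = -145

-145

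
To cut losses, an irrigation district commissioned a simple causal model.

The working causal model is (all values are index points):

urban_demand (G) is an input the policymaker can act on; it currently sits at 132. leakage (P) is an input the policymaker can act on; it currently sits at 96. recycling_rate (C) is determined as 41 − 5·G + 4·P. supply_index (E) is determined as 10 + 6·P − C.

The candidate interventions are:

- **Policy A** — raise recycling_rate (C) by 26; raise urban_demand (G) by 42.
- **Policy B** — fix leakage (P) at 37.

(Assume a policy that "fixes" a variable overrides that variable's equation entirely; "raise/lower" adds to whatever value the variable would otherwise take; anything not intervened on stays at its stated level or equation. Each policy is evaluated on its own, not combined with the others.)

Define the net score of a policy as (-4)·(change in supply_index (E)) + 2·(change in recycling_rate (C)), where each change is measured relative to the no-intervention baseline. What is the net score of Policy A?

Baseline:
  G = 132
  P = 96
  C = 41 − 5·132 + 4·96 = -235
  E = 10 + 6·96 − (-235) = 821
Policy A (C + 26, G + 42):
  G = 132 + 42 = 174
  P = 96
  C = 41 − 5·174 + 4·96 (+26 from intervention) = -419
  E = 10 + 6·96 − (-419) = 1005
ΔE = 1005 − 821 = 184; ΔC = -419 − (-235) = -184
Score = (-4)·184 + 2·(-184) = -1104

-1104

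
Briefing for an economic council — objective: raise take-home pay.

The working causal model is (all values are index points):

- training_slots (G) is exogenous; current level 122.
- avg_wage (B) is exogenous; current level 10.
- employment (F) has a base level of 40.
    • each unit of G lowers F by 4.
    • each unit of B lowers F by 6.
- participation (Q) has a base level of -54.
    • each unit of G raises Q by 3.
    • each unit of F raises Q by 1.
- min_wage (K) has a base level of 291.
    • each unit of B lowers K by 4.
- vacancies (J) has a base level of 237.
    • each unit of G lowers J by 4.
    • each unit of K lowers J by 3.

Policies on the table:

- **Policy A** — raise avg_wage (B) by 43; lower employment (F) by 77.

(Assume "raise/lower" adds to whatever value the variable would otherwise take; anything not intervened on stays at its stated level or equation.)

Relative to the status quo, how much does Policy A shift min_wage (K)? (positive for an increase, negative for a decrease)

Baseline:
  B = 10
  K = 291 − 4·10 = 251
Policy A (B + 43, F − 77):
  B = 10 + 43 = 53
  K = 291 − 4·53 = 79
Change in K: 79 − 251 = -172

-172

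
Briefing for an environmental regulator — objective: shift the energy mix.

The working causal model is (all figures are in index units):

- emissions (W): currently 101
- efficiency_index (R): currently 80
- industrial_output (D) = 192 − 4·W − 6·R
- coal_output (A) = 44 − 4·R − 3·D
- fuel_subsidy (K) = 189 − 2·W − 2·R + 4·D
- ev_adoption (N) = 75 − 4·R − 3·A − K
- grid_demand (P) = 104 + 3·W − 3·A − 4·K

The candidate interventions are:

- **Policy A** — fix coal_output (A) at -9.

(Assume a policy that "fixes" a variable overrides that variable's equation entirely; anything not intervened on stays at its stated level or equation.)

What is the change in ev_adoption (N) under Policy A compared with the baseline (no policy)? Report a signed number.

Baseline:
  W = 101
  R = 80
  D = 192 − 4·101 − 6·80 = -692
  A = 44 − 4·80 − 3·(-692) = 1800
  K = 189 − 2·101 − 2·80 + 4·(-692) = -2941
  N = 75 − 4·80 − 3·1800 − (-2941) = -2704
Policy A (A := -9):
  W = 101
  R = 80
  D = 192 − 4·101 − 6·80 = -692
  A = -9
  K = 189 − 2·101 − 2·80 + 4·(-692) = -2941
  N = 75 − 4·80 − 3·(-9) − (-2941) = 2723
Change in N: 2723 − (-2704) = 5427

5427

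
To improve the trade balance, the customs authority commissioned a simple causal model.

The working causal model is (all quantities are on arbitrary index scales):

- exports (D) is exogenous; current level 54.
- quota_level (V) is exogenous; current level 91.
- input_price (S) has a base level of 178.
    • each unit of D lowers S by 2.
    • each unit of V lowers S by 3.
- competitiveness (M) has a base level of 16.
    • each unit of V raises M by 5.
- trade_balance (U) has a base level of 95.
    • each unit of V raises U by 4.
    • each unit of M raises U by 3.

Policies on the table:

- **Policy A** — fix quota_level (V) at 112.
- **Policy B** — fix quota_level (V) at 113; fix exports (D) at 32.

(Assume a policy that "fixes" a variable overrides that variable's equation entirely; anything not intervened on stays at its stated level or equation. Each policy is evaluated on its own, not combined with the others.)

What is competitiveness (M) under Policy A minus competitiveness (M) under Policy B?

Policy A (V := 112):
  V = 112
  M = 16 + 5·112 = 576
Policy B (V := 113, D := 32):
  V = 113
  M = 16 + 5·113 = 581
M: 576 − 581 = -5

-5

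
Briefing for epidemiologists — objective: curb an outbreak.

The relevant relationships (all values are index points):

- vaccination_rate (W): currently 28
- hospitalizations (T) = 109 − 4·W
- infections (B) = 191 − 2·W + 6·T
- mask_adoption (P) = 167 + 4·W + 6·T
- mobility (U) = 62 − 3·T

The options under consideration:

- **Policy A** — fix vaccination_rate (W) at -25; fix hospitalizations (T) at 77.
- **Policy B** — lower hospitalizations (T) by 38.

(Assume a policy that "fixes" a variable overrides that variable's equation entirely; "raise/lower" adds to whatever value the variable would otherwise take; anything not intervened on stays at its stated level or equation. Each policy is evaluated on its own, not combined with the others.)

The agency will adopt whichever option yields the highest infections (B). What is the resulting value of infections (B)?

703

Policy A (W := -25, T := 77):
  W = -25
  T = 77
  B = 191 − 2·(-25) + 6·77 = 703
Policy B (T − 38):
  W = 28
  T = 109 − 4·28 (−38 from intervention) = -41
  B = 191 − 2·28 + 6·(-41) = -111
Comparing — Policy A: B=703, Policy B: B=-111. Highest is 703 (Policy A).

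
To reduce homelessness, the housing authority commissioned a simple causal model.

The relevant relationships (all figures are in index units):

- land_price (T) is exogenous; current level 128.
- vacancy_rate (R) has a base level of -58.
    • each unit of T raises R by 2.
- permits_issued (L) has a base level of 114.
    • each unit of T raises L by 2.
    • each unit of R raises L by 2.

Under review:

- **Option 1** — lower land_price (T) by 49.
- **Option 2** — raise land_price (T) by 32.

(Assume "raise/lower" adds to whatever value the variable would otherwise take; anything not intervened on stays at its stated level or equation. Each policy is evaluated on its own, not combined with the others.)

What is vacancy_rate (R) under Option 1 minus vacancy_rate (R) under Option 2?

Option 1 (T − 49):
  T = 128 − 49 = 79
  R = -58 + 2·79 = 100
Option 2 (T + 32):
  T = 128 + 32 = 160
  R = -58 + 2·160 = 262
R: 100 − 262 = -162

-162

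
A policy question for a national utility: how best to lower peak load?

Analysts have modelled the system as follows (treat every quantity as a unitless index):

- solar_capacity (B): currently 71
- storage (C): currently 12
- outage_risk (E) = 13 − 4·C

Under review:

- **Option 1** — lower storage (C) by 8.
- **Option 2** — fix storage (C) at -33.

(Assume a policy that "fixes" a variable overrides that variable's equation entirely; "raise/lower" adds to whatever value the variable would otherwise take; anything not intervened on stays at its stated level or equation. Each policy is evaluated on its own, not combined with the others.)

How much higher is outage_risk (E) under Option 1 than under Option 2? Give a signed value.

-148

Option 1 (C − 8):
  C = 12 − 8 = 4
  E = 13 − 4·4 = -3
Option 2 (C := -33):
  C = -33
  E = 13 − 4·(-33) = 145
E: -3 − 145 = -148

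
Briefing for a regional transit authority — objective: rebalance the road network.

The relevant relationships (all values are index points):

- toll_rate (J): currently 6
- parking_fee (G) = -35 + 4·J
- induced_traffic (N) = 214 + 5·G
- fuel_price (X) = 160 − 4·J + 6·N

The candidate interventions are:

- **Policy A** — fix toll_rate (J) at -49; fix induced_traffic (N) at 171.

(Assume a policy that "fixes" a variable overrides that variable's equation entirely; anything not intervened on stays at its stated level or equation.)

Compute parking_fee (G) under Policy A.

-231

Policy A (J := -49, N := 171):
  J = -49
  G = -35 + 4·(-49) = -231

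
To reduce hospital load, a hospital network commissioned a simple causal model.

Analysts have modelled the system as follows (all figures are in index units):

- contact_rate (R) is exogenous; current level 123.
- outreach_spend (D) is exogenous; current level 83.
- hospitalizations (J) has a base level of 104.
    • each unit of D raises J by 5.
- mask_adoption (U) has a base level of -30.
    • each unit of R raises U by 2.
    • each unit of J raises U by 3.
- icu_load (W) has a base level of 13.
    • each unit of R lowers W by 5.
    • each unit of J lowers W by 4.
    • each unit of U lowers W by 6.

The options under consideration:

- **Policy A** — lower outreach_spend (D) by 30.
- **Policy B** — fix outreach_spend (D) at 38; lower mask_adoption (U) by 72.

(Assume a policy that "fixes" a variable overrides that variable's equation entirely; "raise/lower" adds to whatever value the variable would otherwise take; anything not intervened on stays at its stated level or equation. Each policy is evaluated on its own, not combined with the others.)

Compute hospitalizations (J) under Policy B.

Policy B (D := 38, U − 72):
  D = 38
  J = 104 + 5·38 = 294

294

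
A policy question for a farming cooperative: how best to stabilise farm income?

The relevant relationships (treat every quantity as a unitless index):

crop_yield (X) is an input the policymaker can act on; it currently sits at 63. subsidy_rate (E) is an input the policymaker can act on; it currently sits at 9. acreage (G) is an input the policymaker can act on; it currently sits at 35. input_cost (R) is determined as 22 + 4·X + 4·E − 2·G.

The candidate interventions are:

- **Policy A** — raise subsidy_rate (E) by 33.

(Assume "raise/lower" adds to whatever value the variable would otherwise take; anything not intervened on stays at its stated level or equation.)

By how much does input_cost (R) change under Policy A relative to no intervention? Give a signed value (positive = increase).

132

Baseline:
  X = 63
  E = 9
  G = 35
  R = 22 + 4·63 + 4·9 − 2·35 = 240
Policy A (E + 33):
  X = 63
  E = 9 + 33 = 42
  G = 35
  R = 22 + 4·63 + 4·42 − 2·35 = 372
Change in R: 372 − 240 = 132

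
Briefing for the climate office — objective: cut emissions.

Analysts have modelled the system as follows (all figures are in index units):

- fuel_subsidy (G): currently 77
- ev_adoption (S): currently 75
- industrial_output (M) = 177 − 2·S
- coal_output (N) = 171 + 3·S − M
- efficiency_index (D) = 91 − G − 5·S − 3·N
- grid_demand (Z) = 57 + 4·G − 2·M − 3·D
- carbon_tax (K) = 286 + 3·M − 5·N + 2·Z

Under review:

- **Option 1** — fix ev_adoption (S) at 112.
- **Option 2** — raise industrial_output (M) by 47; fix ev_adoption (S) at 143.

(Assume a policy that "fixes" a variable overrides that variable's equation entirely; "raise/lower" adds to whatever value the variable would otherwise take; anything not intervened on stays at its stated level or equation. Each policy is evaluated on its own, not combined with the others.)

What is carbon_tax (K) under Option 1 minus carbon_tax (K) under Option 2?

Option 1 (S := 112):
  G = 77
  S = 112
  M = 177 − 2·112 = -47
  N = 171 + 3·112 − (-47) = 554
  D = 91 − 77 − 5·112 − 3·554 = -2208
  Z = 57 + 4·77 − 2·(-47) − 3·(-2208) = 7083
  K = 286 + 3·(-47) − 5·554 + 2·7083 = 11541
Option 2 (M + 47, S := 143):
  G = 77
  S = 143
  M = 177 − 2·143 (+47 from intervention) = -62
  N = 171 + 3·143 − (-62) = 662
  D = 91 − 77 − 5·143 − 3·662 = -2687
  Z = 57 + 4·77 − 2·(-62) − 3·(-2687) = 8550
  K = 286 + 3·(-62) − 5·662 + 2·8550 = 13890
K: 11541 − 13890 = -2349

-2349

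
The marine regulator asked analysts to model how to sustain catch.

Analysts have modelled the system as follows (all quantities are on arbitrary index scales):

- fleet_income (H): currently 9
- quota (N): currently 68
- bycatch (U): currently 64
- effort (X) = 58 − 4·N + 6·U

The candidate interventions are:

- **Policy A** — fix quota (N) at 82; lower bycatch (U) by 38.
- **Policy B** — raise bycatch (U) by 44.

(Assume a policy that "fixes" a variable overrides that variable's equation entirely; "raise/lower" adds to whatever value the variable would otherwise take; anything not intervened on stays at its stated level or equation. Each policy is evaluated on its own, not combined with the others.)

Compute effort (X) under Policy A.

-114

Policy A (N := 82, U − 38):
  N = 82
  U = 64 − 38 = 26
  X = 58 − 4·82 + 6·26 = -114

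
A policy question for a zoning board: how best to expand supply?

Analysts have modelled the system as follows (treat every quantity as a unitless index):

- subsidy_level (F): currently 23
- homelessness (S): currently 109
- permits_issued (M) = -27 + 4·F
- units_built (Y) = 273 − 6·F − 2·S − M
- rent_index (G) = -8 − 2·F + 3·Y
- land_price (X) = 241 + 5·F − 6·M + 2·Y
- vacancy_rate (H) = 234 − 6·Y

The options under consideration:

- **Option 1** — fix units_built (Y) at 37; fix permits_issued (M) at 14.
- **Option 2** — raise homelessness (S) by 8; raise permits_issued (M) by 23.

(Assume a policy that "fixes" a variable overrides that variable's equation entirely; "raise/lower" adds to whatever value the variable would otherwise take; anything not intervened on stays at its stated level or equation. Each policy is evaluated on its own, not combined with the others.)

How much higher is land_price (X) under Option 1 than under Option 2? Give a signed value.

Option 1 (Y := 37, M := 14):
  F = 23
  S = 109
  M = 14
  Y = 37
  X = 241 + 5·23 − 6·14 + 2·37 = 346
Option 2 (S + 8, M + 23):
  F = 23
  S = 109 + 8 = 117
  M = -27 + 4·23 (+23 from intervention) = 88
  Y = 273 − 6·23 − 2·117 − 88 = -187
  X = 241 + 5·23 − 6·88 + 2·(-187) = -546
X: 346 − (-546) = 892

892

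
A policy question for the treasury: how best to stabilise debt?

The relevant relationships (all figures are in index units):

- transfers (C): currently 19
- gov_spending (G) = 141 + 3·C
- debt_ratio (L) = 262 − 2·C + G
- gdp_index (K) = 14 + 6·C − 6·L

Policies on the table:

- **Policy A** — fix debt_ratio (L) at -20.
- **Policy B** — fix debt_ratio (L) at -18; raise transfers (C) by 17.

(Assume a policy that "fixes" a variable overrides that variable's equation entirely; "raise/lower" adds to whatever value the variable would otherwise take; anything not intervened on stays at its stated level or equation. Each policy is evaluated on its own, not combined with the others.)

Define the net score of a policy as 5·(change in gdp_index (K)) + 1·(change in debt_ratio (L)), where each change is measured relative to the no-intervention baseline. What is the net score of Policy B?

13270

Baseline:
  C = 19
  G = 141 + 3·19 = 198
  L = 262 − 2·19 + 198 = 422
  K = 14 + 6·19 − 6·422 = -2404
Policy B (L := -18, C + 17):
  C = 19 + 17 = 36
  G = 141 + 3·36 = 249
  L = -18
  K = 14 + 6·36 − 6·(-18) = 338
ΔK = 338 − (-2404) = 2742; ΔL = -18 − 422 = -440
Score = 5·2742 + 1·(-440) = 13270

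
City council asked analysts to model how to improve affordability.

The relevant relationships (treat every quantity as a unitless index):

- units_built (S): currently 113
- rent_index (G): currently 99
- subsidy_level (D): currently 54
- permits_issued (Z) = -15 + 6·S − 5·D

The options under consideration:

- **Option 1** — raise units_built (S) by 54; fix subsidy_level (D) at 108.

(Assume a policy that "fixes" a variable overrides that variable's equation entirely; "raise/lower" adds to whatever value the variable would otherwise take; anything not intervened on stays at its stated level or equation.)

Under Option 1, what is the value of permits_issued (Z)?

447

Option 1 (S + 54, D := 108):
  S = 113 + 54 = 167
  D = 108
  Z = -15 + 6·167 − 5·108 = 447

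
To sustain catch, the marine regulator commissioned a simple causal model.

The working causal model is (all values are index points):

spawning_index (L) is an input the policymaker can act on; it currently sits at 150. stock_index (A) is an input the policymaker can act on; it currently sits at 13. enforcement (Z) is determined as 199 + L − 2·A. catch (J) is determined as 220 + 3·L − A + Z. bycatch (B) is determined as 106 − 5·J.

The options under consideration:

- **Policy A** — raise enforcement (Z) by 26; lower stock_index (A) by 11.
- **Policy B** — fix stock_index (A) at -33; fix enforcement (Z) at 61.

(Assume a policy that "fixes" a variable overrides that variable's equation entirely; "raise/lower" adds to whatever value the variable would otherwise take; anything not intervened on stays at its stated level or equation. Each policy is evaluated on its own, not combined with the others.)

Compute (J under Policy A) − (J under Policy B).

Policy A (Z + 26, A − 11):
  L = 150
  A = 13 − 11 = 2
  Z = 199 + 150 − 2·2 (+26 from intervention) = 371
  J = 220 + 3·150 − 2 + 371 = 1039
Policy B (A := -33, Z := 61):
  L = 150
  A = -33
  Z = 61
  J = 220 + 3·150 − (-33) + 61 = 764
J: 1039 − 764 = 275

275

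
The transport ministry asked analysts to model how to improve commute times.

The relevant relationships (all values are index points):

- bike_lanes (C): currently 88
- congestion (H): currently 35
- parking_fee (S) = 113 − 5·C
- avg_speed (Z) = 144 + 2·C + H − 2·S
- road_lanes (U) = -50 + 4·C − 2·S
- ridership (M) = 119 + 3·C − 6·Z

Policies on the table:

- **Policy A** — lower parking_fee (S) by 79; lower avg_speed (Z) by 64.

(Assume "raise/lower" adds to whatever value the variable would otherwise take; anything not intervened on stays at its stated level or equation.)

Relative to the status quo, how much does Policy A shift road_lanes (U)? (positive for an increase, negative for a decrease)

Baseline:
  C = 88
  S = 113 − 5·88 = -327
  U = -50 + 4·88 − 2·(-327) = 956
Policy A (S − 79, Z − 64):
  C = 88
  S = 113 − 5·88 (−79 from intervention) = -406
  U = -50 + 4·88 − 2·(-406) = 1114
Change in U: 1114 − 956 = 158

158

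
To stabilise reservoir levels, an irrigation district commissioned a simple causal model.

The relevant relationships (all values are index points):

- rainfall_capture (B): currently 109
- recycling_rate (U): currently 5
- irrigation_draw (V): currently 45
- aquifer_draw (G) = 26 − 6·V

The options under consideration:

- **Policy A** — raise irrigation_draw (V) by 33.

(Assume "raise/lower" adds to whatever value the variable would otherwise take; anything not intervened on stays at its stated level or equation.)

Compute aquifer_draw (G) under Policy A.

-442

Policy A (V + 33):
  V = 45 + 33 = 78
  G = 26 − 6·78 = -442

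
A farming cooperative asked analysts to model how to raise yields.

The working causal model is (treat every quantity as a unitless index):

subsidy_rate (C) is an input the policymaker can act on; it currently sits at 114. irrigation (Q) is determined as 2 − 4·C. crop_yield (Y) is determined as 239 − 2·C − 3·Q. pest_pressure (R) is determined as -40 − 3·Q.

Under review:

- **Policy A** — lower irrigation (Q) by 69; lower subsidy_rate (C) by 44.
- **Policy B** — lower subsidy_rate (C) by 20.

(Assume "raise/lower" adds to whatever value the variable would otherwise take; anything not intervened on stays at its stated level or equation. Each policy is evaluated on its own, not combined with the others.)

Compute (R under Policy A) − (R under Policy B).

Policy A (Q − 69, C − 44):
  C = 114 − 44 = 70
  Q = 2 − 4·70 (−69 from intervention) = -347
  R = -40 − 3·(-347) = 1001
Policy B (C − 20):
  C = 114 − 20 = 94
  Q = 2 − 4·94 = -374
  R = -40 − 3·(-374) = 1082
R: 1001 − 1082 = -81

-81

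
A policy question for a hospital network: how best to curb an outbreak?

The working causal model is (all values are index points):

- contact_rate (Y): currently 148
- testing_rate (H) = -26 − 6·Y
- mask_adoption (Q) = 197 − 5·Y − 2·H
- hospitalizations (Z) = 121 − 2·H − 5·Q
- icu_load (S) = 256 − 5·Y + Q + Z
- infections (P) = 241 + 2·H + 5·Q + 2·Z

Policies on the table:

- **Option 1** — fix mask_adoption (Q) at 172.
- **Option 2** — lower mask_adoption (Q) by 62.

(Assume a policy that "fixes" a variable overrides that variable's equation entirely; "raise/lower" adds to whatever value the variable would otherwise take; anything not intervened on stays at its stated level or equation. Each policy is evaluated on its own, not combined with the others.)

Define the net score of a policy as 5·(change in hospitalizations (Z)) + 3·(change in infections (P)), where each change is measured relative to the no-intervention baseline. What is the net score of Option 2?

Baseline:
  Y = 148
  H = -26 − 6·148 = -914
  Q = 197 − 5·148 − 2·(-914) = 1285
  Z = 121 − 2·(-914) − 5·1285 = -4476
  P = 241 + 2·(-914) + 5·1285 + 2·(-4476) = -4114
Option 2 (Q − 62):
  Y = 148
  H = -26 − 6·148 = -914
  Q = 197 − 5·148 − 2·(-914) (−62 from intervention) = 1223
  Z = 121 − 2·(-914) − 5·1223 = -4166
  P = 241 + 2·(-914) + 5·1223 + 2·(-4166) = -3804
ΔZ = -4166 − (-4476) = 310; ΔP = -3804 − (-4114) = 310
Score = 5·310 + 3·310 = 2480

2480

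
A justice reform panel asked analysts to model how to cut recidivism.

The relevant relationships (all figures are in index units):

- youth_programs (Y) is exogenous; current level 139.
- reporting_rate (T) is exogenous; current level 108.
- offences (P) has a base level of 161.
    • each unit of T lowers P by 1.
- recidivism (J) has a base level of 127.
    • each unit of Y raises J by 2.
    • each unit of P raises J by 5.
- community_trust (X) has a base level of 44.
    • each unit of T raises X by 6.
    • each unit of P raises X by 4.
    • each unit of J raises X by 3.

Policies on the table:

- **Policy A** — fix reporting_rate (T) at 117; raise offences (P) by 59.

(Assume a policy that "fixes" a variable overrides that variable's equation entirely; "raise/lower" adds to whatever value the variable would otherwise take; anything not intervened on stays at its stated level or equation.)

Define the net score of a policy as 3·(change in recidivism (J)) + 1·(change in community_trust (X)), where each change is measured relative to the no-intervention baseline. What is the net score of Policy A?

1754

Baseline:
  Y = 139
  T = 108
  P = 161 − 108 = 53
  J = 127 + 2·139 + 5·53 = 670
  X = 44 + 6·108 + 4·53 + 3·670 = 2914
Policy A (T := 117, P + 59):
  Y = 139
  T = 117
  P = 161 − 117 (+59 from intervention) = 103
  J = 127 + 2·139 + 5·103 = 920
  X = 44 + 6·117 + 4·103 + 3·920 = 3918
ΔJ = 920 − 670 = 250; ΔX = 3918 − 2914 = 1004
Score = 3·250 + 1·1004 = 1754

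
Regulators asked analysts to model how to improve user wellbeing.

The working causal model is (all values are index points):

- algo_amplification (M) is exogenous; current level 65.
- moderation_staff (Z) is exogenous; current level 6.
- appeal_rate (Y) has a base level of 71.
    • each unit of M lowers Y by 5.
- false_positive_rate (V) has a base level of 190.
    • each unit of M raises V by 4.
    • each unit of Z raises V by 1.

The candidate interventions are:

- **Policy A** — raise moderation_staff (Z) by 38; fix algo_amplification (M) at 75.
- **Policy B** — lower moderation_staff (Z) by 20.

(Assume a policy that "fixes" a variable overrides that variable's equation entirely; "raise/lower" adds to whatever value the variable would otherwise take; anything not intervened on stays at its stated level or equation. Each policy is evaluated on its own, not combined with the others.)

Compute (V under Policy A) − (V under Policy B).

Policy A (Z + 38, M := 75):
  M = 75
  Z = 6 + 38 = 44
  V = 190 + 4·75 + 44 = 534
Policy B (Z − 20):
  M = 65
  Z = 6 − 20 = -14
  V = 190 + 4·65 + (-14) = 436
V: 534 − 436 = 98

98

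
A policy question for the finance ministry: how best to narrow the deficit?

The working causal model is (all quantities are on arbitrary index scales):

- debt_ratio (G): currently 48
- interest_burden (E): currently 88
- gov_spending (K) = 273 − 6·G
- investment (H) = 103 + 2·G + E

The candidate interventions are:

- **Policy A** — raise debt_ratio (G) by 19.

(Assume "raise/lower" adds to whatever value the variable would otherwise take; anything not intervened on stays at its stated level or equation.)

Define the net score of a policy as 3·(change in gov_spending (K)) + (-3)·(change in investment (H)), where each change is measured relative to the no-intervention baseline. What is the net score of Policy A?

-456

Baseline:
  G = 48
  E = 88
  K = 273 − 6·48 = -15
  H = 103 + 2·48 + 88 = 287
Policy A (G + 19):
  G = 48 + 19 = 67
  E = 88
  K = 273 − 6·67 = -129
  H = 103 + 2·67 + 88 = 325
ΔK = -129 − (-15) = -114; ΔH = 325 − 287 = 38
Score = 3·(-114) + (-3)·38 = -456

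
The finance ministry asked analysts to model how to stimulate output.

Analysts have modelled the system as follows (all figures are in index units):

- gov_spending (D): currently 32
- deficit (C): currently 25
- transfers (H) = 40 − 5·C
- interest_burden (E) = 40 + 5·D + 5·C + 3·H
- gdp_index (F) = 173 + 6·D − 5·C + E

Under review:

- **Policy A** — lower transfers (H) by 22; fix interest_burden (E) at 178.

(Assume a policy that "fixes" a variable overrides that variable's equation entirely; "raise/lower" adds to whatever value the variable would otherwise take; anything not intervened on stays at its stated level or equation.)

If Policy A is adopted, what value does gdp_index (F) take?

Policy A (H − 22, E := 178):
  D = 32
  C = 25
  H = 40 − 5·25 (−22 from intervention) = -107
  E = 178
  F = 173 + 6·32 − 5·25 + 178 = 418

418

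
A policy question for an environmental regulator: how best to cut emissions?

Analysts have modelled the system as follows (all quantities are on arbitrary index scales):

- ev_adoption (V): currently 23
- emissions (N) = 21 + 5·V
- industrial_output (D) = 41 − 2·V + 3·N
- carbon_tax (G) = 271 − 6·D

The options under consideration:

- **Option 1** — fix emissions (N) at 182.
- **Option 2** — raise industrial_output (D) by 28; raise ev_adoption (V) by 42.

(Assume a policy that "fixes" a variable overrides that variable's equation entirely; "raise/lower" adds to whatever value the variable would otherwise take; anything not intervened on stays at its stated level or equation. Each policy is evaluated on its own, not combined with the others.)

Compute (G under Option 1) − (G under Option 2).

2616

Option 1 (N := 182):
  V = 23
  N = 182
  D = 41 − 2·23 + 3·182 = 541
  G = 271 − 6·541 = -2975
Option 2 (D + 28, V + 42):
  V = 23 + 42 = 65
  N = 21 + 5·65 = 346
  D = 41 − 2·65 + 3·346 (+28 from intervention) = 977
  G = 271 − 6·977 = -5591
G: -2975 − (-5591) = 2616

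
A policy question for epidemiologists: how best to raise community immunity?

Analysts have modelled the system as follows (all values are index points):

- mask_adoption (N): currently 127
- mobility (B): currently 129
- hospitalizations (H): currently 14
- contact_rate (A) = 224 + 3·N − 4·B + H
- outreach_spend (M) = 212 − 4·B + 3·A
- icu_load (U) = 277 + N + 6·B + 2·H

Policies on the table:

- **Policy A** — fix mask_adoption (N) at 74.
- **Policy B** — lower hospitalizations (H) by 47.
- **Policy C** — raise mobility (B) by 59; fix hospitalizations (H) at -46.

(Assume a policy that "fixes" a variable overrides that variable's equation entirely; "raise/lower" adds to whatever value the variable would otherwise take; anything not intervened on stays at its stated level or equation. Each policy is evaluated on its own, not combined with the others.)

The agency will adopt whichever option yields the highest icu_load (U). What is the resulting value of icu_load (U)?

Policy A (N := 74):
  N = 74
  B = 129
  H = 14
  U = 277 + 74 + 6·129 + 2·14 = 1153
Policy B (H − 47):
  N = 127
  B = 129
  H = 14 − 47 = -33
  U = 277 + 127 + 6·129 + 2·(-33) = 1112
Policy C (B + 59, H := -46):
  N = 127
  B = 129 + 59 = 188
  H = -46
  U = 277 + 127 + 6·188 + 2·(-46) = 1440
Comparing — Policy A: U=1153, Policy B: U=1112, Policy C: U=1440. Highest is 1440 (Policy C).

1440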